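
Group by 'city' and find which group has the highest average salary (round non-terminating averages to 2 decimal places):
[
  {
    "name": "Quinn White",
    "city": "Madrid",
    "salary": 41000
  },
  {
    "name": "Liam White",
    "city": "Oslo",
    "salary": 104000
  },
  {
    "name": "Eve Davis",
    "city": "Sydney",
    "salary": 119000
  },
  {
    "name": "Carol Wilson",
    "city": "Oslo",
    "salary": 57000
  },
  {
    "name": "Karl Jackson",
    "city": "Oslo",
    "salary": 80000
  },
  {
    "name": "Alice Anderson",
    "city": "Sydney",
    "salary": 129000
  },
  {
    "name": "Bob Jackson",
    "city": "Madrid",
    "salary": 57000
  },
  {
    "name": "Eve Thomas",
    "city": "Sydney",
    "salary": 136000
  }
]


Group by: city

Groups:
  Madrid: 2 people, avg salary = 98000/2 = $49000
  Oslo: 3 people, avg salary = 241000/3 ≈ $80333.33
  Sydney: 3 people, avg salary = 384000/3 = $128000

Highest average salary: Sydney ($128000)

Sydney ($128000)


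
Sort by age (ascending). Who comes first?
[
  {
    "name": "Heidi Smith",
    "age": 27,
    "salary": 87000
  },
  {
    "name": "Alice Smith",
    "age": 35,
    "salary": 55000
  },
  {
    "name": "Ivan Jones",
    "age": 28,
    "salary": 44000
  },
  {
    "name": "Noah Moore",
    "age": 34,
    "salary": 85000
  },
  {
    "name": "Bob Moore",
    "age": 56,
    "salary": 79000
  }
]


Sort by: age (ascending)

Sorted order:
  1. Heidi Smith (age = 27)
  2. Ivan Jones (age = 28)
  3. Noah Moore (age = 34)
  4. Alice Smith (age = 35)
  5. Bob Moore (age = 56)

First: Heidi Smith

Heidi Smith


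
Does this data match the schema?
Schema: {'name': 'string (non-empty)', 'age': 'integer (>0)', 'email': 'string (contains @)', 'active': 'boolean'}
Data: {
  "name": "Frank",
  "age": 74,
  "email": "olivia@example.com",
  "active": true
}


Validating each field against schema:
  name: OK (non-empty string)
  age: OK (positive integer)
  email: OK (string with @)
  active: OK (boolean)

Result: VALID

VALID


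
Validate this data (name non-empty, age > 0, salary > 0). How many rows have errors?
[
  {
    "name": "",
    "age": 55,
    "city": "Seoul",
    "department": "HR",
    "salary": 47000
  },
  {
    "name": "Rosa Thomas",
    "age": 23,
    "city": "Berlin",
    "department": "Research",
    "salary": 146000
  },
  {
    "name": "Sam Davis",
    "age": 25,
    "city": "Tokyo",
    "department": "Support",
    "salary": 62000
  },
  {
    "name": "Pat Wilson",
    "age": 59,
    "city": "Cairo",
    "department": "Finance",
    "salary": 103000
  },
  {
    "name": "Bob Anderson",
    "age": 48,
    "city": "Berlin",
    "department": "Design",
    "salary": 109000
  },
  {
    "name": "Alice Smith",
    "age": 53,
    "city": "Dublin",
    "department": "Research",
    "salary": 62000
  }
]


Validating 6 records:
Rules: name non-empty, age > 0, salary > 0

  Row 1 (???): empty name
  Row 2 (Rosa Thomas): OK
  Row 3 (Sam Davis): OK
  Row 4 (Pat Wilson): OK
  Row 5 (Bob Anderson): OK
  Row 6 (Alice Smith): OK

Total errors: 1

1 errors


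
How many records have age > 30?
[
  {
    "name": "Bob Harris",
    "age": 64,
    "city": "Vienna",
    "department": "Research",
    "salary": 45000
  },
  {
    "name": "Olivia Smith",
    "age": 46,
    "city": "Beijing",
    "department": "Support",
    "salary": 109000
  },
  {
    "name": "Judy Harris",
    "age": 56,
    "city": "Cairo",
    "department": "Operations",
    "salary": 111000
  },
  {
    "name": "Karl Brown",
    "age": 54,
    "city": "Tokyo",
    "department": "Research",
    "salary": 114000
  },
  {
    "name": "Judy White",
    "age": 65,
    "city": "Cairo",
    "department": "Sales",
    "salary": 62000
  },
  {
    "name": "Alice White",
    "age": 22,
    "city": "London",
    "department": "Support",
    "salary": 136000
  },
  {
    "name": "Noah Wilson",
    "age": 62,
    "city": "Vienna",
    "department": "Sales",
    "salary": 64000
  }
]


Data: 7 records
Condition: age > 30

Checking each record:
  Bob Harris: 64 MATCH
  Olivia Smith: 46 MATCH
  Judy Harris: 56 MATCH
  Karl Brown: 54 MATCH
  Judy White: 65 MATCH
  Alice White: 22
  Noah Wilson: 62 MATCH

Count: 6

6


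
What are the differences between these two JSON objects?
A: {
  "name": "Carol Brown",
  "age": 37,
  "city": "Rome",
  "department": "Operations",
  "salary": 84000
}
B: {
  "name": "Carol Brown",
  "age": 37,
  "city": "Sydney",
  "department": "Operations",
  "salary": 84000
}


Comparing each field (in key order):
  name: same
  age: same
  city: DIFFERENT
  department: same
  salary: same
Differences:
  city: Rome -> Sydney

1 field(s) changed

1 change: city


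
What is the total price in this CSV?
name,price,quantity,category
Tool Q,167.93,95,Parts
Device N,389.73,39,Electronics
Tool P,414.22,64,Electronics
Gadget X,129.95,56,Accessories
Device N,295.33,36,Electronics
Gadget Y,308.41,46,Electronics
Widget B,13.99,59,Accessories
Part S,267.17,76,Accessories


Computing total price:
Values: [167.93, 389.73, 414.22, 129.95, 295.33, 308.41, 13.99, 267.17]
Sum = 1986.73

1986.73


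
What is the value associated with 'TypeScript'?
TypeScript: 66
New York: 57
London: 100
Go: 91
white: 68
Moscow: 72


Looking up key 'TypeScript'
Value: 66

66


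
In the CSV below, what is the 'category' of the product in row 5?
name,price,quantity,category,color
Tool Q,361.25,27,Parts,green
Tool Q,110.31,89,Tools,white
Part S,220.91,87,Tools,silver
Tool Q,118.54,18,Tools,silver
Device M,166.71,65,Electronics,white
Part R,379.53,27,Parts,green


Query: Row 5 ('Device M'), column 'category'
Value: Electronics

Electronics


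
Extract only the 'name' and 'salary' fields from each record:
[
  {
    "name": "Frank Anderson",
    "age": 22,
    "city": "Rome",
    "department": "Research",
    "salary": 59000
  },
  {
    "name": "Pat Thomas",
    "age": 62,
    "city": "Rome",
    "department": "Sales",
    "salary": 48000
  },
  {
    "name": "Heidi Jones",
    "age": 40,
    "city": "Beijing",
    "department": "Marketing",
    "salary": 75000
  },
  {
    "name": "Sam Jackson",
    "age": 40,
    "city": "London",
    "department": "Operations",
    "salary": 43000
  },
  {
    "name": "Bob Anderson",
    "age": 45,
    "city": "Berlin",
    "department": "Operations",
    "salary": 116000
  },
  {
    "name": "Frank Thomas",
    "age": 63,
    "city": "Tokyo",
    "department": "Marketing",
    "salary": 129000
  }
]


Original: 6 records with fields: name, age, city, department, salary
Keep: ['name', 'salary']
Drop: ['age', 'city', 'department']
Result: 6 records, 2 fields each

[
  {
    "name": "Frank Anderson",
    "salary": 59000
  },
  {
    "name": "Pat Thomas",
    "salary": 48000
  },
  {
    "name": "Heidi Jones",
    "salary": 75000
  },
  {
    "name": "Sam Jackson",
    "salary": 43000
  },
  {
    "name": "Bob Anderson",
    "salary": 116000
  },
  {
    "name": "Frank Thomas",
    "salary": 129000
  }
]


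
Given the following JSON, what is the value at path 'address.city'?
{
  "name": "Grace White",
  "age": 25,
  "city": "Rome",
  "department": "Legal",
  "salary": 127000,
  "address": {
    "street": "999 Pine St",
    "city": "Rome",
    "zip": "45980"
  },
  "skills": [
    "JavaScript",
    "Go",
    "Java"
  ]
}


Query: address.city
Path: address -> city
Value: Rome

Rome


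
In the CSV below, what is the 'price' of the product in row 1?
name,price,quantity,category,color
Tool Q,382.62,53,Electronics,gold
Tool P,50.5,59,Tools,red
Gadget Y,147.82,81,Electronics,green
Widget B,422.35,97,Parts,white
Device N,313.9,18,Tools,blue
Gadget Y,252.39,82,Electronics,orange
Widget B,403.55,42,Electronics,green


Query: Row 1 ('Tool Q'), column 'price'
Value: 382.62

382.62


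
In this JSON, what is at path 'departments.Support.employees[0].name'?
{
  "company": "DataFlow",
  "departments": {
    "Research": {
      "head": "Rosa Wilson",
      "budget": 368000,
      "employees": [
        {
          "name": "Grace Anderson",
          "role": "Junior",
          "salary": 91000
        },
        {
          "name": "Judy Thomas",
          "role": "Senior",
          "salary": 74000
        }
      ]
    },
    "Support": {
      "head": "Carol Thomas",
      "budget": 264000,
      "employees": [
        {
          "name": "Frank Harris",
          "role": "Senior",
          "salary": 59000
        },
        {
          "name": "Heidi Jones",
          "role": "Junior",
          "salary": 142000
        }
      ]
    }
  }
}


Path: departments.Support.employees[0].name

Navigate:
  -> departments
  -> Support
  -> employees[0].name = 'Frank Harris'

Frank Harris


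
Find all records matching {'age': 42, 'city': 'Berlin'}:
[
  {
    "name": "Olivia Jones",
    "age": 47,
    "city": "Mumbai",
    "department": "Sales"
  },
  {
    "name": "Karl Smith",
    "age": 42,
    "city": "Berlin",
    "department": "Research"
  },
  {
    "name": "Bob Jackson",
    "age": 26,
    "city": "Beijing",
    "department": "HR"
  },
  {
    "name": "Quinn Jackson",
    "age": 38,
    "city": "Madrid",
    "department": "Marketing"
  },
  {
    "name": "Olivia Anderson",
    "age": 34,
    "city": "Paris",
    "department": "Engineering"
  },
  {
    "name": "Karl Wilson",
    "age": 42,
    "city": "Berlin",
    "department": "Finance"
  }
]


Search criteria: {'age': 42, 'city': 'Berlin'}

Checking 6 records:
  Olivia Jones: {age: 47, city: Mumbai}
  Karl Smith: {age: 42, city: Berlin} <-- MATCH
  Bob Jackson: {age: 26, city: Beijing}
  Quinn Jackson: {age: 38, city: Madrid}
  Olivia Anderson: {age: 34, city: Paris}
  Karl Wilson: {age: 42, city: Berlin} <-- MATCH

Matches: ["Karl Smith", "Karl Wilson"]

["Karl Smith", "Karl Wilson"]


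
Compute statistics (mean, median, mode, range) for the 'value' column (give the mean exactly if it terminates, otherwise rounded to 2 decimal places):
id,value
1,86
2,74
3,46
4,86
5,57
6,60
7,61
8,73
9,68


Data: [86, 74, 46, 86, 57, 60, 61, 73, 68]
Count: 9
Sum: 611
Mean: 611/9 ≈ 67.89 (rounded to 2 decimal places)
Sorted: [46, 57, 60, 61, 68, 73, 74, 86, 86]
Median: 68.0
Mode: 86 (2 times)
Range: 86 - 46 = 40
Min: 46, Max: 86

mean≈67.89, median=68.0, mode=86, range=40


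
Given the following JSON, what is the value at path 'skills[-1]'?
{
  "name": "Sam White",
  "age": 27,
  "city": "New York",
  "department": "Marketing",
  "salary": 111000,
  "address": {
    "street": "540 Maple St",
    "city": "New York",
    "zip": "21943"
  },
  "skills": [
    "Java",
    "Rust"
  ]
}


Query: skills[-1]
Path: skills -> last element
Value: Rust

Rust


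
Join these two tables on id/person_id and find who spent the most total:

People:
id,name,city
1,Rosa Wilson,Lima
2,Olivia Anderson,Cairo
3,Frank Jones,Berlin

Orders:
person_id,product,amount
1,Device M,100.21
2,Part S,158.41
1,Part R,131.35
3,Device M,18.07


Join on: people.id = orders.person_id

Joined rows:
  Rosa Wilson (Lima) bought Device M for $100.21
  Olivia Anderson (Cairo) bought Part S for $158.41
  Rosa Wilson (Lima) bought Part R for $131.35
  Frank Jones (Berlin) bought Device M for $18.07

Total per person:
  Rosa Wilson: $231.56
  Olivia Anderson: $158.41
  Frank Jones: $18.07

Top spender: Rosa Wilson ($231.56)

Rosa Wilson ($231.56)


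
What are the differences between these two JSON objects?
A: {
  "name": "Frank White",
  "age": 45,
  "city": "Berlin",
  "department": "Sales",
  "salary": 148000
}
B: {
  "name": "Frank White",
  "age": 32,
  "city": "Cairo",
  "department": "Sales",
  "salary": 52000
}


Comparing each field (in key order):
  name: same
  age: DIFFERENT
  city: DIFFERENT
  department: same
  salary: DIFFERENT
Differences:
  age: 45 -> 32
  city: Berlin -> Cairo
  salary: 148000 -> 52000

3 field(s) changed

3 changes: age, city, salary


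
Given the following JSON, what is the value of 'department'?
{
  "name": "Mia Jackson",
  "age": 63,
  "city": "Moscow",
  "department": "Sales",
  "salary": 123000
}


Looking up field 'department'
Value: Sales

Sales


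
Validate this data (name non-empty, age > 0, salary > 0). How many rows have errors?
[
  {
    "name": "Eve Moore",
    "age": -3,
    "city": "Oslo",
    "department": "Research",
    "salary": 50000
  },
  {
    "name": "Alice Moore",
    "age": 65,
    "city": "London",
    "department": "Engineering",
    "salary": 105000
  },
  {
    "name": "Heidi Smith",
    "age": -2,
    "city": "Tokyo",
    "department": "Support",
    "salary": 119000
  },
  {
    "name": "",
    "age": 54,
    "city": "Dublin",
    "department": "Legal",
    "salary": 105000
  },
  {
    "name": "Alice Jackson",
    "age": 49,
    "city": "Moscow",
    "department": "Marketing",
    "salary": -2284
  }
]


Validating 5 records:
Rules: name non-empty, age > 0, salary > 0

  Row 1 (Eve Moore): negative age: -3
  Row 2 (Alice Moore): OK
  Row 3 (Heidi Smith): negative age: -2
  Row 4 (???): empty name
  Row 5 (Alice Jackson): negative salary: -2284

Total errors: 4

4 errors


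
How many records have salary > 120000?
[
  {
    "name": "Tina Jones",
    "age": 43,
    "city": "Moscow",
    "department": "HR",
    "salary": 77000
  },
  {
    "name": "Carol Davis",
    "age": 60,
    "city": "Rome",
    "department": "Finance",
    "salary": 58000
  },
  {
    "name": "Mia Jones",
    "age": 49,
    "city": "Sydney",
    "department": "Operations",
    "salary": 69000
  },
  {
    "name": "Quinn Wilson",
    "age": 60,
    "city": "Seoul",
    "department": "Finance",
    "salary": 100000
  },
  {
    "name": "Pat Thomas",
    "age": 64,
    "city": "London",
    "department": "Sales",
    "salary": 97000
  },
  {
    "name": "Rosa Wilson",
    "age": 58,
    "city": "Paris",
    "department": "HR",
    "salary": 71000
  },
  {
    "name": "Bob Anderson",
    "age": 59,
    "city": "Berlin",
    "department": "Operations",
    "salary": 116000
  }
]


Data: 7 records
Condition: salary > 120000

Checking each record:
  Tina Jones: 77000
  Carol Davis: 58000
  Mia Jones: 69000
  Quinn Wilson: 100000
  Pat Thomas: 97000
  Rosa Wilson: 71000
  Bob Anderson: 116000

Count: 0

0


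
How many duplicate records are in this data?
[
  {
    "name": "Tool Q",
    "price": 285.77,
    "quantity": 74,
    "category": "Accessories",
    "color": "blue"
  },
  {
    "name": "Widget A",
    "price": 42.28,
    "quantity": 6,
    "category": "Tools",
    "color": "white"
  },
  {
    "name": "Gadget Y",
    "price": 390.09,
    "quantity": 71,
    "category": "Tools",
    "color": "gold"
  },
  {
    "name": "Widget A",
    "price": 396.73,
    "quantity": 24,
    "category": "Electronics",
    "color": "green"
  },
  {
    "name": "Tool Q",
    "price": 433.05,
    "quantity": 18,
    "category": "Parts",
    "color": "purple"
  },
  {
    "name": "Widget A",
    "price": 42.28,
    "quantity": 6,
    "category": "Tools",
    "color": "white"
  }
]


Checking 6 records for duplicates:

  Row 1: Tool Q ($285.77, qty 74)
  Row 2: Widget A ($42.28, qty 6)
  Row 3: Gadget Y ($390.09, qty 71)
  Row 4: Widget A ($396.73, qty 24)
  Row 5: Tool Q ($433.05, qty 18)
  Row 6: Widget A ($42.28, qty 6) <-- DUPLICATE

Duplicates found: 1
Unique records: 5

1 duplicates, 5 unique


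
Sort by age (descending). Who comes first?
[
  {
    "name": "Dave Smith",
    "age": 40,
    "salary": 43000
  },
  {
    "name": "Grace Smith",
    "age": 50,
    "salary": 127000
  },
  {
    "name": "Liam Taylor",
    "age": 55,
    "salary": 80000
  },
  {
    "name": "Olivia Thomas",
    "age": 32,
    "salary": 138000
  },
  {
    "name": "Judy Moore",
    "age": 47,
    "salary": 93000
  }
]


Sort by: age (descending)

Sorted order:
  1. Liam Taylor (age = 55)
  2. Grace Smith (age = 50)
  3. Judy Moore (age = 47)
  4. Dave Smith (age = 40)
  5. Olivia Thomas (age = 32)

First: Liam Taylor

Liam Taylor


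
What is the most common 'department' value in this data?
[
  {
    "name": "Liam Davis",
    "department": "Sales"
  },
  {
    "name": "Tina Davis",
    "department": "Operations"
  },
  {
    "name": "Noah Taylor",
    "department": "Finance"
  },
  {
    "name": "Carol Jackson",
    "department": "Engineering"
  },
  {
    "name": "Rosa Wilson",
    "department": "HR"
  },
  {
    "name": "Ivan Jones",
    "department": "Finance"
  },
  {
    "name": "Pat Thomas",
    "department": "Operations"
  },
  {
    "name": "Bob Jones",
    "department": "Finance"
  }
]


Counting 'department' values across 8 records:

  Finance: 3 ###
  Operations: 2 ##
  Sales: 1 #
  Engineering: 1 #
  HR: 1 #

Most common: Finance (3 times)

Finance (3 times)


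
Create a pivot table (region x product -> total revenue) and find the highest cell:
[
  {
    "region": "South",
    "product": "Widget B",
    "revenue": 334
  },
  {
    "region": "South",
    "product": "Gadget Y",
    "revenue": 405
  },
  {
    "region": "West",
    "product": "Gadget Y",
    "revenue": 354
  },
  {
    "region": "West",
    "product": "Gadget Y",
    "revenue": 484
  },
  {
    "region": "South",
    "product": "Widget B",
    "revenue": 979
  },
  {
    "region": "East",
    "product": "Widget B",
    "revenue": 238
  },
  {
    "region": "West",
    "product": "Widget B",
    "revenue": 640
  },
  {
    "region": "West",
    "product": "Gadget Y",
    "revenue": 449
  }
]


Pivot: region (rows) x product (columns) -> total revenue

     Gadget Y      Widget B    
East             0           238  
South          405          1313  
West          1287           640  

Highest: South / Widget B = $1313

South / Widget B = $1313


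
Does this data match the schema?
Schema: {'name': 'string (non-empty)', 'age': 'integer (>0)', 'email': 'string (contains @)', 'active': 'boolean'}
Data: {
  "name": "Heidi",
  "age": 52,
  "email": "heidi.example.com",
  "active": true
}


Validating each field against schema:
  name: OK (non-empty string)
  age: OK (positive integer)
  email: FAIL ("heidi.example.com" does not contain @)
  active: OK (boolean)

Result: INVALID (1 error: email)

INVALID (1 error: email)


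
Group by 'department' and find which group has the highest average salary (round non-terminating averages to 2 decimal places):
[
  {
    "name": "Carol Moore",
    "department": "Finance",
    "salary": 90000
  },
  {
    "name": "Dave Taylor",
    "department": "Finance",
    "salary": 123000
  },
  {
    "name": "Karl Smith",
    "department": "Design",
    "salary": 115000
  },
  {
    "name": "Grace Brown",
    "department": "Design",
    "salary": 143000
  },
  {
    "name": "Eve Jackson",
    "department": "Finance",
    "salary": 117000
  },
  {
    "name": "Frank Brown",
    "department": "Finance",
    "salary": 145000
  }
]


Group by: department

Groups:
  Design: 2 people, avg salary = 258000/2 = $129000
  Finance: 4 people, avg salary = 475000/4 = $118750

Highest average salary: Design ($129000)

Design ($129000)


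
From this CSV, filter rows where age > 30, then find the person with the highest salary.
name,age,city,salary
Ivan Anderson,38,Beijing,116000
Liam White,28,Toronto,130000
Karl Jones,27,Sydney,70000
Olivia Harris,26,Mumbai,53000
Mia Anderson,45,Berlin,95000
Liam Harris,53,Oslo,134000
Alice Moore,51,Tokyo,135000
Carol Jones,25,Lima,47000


Filter: age > 30
Sort by: salary (descending)

Filtered records (4):
  Alice Moore, age 51, salary $135000
  Liam Harris, age 53, salary $134000
  Ivan Anderson, age 38, salary $116000
  Mia Anderson, age 45, salary $95000

Highest salary: Alice Moore ($135000)

Alice Moore


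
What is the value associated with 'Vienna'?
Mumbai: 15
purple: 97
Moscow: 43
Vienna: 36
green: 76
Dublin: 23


Looking up key 'Vienna'
Value: 36

36


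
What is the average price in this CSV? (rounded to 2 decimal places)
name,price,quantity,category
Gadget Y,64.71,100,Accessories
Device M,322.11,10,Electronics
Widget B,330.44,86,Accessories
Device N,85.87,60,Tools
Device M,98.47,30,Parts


Computing average price:
Values: [64.71, 322.11, 330.44, 85.87, 98.47]
Sum = 901.60
Count = 5
Average = 901.60/5 = 180.32

180.32


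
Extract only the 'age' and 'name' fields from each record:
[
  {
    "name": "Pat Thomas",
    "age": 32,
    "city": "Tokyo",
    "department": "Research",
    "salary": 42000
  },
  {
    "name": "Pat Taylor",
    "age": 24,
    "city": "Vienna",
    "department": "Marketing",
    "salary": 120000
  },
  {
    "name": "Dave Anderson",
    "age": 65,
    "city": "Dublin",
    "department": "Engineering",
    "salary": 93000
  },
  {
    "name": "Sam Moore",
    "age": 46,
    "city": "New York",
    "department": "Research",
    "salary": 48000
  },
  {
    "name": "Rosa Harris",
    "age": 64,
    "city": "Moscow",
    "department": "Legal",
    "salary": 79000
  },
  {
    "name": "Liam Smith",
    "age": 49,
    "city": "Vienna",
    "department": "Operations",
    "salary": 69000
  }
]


Original: 6 records with fields: name, age, city, department, salary
Keep: ['age', 'name']
Drop: ['city', 'department', 'salary']
Result: 6 records, 2 fields each

[
  {
    "age": 32,
    "name": "Pat Thomas"
  },
  {
    "age": 24,
    "name": "Pat Taylor"
  },
  {
    "age": 65,
    "name": "Dave Anderson"
  },
  {
    "age": 46,
    "name": "Sam Moore"
  },
  {
    "age": 64,
    "name": "Rosa Harris"
  },
  {
    "age": 49,
    "name": "Liam Smith"
  }
]


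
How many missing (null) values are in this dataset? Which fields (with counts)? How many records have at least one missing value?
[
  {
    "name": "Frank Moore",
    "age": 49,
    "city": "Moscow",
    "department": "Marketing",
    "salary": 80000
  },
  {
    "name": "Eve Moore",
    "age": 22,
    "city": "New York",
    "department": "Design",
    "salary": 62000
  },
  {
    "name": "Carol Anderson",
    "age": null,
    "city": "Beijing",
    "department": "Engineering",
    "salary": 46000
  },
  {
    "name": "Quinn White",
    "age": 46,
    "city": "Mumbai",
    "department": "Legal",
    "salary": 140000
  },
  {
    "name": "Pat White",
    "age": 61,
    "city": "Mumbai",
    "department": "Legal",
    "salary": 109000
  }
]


Checking for missing (null) values in 5 records:

  Frank Moore: complete
  Eve Moore: complete
  Carol Anderson: age
  Quinn White: complete
  Pat White: complete

Per field:
  name: 0 missing
  age: 1 missing
  city: 0 missing
  department: 0 missing
  salary: 0 missing

Total missing values: 1
Records with any missing: 1

1 missing values (age: 1); 1 incomplete records


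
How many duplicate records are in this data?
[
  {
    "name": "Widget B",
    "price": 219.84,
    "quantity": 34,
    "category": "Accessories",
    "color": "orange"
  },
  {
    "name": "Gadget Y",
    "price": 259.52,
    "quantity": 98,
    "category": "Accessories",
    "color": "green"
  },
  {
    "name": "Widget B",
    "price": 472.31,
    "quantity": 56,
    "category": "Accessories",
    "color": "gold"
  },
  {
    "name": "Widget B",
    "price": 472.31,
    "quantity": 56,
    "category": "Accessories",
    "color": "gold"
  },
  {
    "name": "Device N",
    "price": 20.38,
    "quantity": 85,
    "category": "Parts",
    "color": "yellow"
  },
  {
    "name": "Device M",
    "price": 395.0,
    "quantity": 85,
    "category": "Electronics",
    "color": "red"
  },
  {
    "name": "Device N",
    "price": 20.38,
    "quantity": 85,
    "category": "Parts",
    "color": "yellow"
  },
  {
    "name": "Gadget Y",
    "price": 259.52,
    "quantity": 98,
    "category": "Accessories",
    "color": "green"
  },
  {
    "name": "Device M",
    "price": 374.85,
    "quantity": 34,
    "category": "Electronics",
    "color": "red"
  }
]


Checking 9 records for duplicates:

  Row 1: Widget B ($219.84, qty 34)
  Row 2: Gadget Y ($259.52, qty 98)
  Row 3: Widget B ($472.31, qty 56)
  Row 4: Widget B ($472.31, qty 56) <-- DUPLICATE
  Row 5: Device N ($20.38, qty 85)
  Row 6: Device M ($395.0, qty 85)
  Row 7: Device N ($20.38, qty 85) <-- DUPLICATE
  Row 8: Gadget Y ($259.52, qty 98) <-- DUPLICATE
  Row 9: Device M ($374.85, qty 34)

Duplicates found: 3
Unique records: 6

3 duplicates, 6 unique


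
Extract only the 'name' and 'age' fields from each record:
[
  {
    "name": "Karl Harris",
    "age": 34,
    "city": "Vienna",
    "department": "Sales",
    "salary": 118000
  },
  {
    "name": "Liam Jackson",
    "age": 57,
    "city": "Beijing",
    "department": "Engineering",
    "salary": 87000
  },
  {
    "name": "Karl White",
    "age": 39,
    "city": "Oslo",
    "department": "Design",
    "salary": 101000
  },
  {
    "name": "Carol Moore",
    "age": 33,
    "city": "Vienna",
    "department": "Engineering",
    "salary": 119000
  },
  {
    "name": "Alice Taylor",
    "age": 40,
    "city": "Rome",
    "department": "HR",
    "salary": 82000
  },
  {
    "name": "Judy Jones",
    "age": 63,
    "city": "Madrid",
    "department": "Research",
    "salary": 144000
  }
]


Original: 6 records with fields: name, age, city, department, salary
Keep: ['name', 'age']
Drop: ['city', 'department', 'salary']
Result: 6 records, 2 fields each

[
  {
    "name": "Karl Harris",
    "age": 34
  },
  {
    "name": "Liam Jackson",
    "age": 57
  },
  {
    "name": "Karl White",
    "age": 39
  },
  {
    "name": "Carol Moore",
    "age": 33
  },
  {
    "name": "Alice Taylor",
    "age": 40
  },
  {
    "name": "Judy Jones",
    "age": 63
  }
]


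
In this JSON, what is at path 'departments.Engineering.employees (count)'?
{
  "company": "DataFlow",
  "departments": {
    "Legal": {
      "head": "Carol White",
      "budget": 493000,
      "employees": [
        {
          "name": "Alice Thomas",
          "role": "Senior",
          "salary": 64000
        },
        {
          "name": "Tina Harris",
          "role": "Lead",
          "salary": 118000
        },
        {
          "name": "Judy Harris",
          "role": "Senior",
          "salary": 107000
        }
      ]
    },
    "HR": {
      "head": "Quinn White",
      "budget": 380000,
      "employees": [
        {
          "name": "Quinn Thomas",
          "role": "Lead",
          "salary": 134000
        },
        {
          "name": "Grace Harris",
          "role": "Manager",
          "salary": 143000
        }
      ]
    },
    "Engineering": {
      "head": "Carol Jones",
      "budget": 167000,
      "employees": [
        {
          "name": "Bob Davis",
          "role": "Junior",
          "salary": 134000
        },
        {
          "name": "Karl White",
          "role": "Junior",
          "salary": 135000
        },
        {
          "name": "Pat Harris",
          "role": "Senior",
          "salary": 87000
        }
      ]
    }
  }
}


Path: departments.Engineering.employees (count)

Navigate:
  -> departments
  -> Engineering
  -> employees (array, length 3)

3


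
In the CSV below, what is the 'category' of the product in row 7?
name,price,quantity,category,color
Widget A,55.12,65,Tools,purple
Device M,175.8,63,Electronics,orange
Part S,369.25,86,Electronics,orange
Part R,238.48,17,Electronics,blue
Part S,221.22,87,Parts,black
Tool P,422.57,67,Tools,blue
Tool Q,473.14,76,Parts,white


Query: Row 7 ('Tool Q'), column 'category'
Value: Parts

Parts


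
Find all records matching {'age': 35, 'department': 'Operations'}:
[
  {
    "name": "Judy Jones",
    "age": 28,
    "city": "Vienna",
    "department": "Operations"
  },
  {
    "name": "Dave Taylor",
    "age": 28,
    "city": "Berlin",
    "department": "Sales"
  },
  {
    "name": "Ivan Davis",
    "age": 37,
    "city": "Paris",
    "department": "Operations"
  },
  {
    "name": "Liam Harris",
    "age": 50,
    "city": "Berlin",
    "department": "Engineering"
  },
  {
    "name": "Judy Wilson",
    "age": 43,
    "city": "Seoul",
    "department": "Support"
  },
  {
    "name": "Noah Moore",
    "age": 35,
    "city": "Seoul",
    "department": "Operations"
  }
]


Search criteria: {'age': 35, 'department': 'Operations'}

Checking 6 records:
  Judy Jones: {age: 28, department: Operations}
  Dave Taylor: {age: 28, department: Sales}
  Ivan Davis: {age: 37, department: Operations}
  Liam Harris: {age: 50, department: Engineering}
  Judy Wilson: {age: 43, department: Support}
  Noah Moore: {age: 35, department: Operations} <-- MATCH

Matches: ["Noah Moore"]

["Noah Moore"]


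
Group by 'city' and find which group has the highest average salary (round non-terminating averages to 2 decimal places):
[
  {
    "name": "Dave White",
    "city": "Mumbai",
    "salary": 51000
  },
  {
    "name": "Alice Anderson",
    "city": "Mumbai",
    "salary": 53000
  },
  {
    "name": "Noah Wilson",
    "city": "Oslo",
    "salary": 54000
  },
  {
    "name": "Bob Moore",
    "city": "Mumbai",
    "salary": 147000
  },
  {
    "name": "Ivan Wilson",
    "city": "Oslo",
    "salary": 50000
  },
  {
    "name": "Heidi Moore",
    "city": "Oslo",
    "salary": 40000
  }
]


Group by: city

Groups:
  Mumbai: 3 people, avg salary = 251000/3 ≈ $83666.67
  Oslo: 3 people, avg salary = 144000/3 = $48000

Highest average salary: Mumbai (≈$83666.67)

Mumbai (≈$83666.67)


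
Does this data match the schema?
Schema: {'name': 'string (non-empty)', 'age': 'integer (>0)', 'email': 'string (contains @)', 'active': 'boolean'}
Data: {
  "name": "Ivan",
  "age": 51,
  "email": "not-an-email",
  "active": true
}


Validating each field against schema:
  name: OK (non-empty string)
  age: OK (positive integer)
  email: FAIL ("not-an-email" does not contain @)
  active: OK (boolean)

Result: INVALID (1 error: email)

INVALID (1 error: email)


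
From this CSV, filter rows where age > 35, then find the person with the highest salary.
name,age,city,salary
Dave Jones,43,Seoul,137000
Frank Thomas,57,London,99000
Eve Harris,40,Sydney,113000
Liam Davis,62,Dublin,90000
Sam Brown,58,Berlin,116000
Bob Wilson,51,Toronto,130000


Filter: age > 35
Sort by: salary (descending)

Filtered records (6):
  Dave Jones, age 43, salary $137000
  Bob Wilson, age 51, salary $130000
  Sam Brown, age 58, salary $116000
  Eve Harris, age 40, salary $113000
  Frank Thomas, age 57, salary $99000
  Liam Davis, age 62, salary $90000

Highest salary: Dave Jones ($137000)

Dave Jones


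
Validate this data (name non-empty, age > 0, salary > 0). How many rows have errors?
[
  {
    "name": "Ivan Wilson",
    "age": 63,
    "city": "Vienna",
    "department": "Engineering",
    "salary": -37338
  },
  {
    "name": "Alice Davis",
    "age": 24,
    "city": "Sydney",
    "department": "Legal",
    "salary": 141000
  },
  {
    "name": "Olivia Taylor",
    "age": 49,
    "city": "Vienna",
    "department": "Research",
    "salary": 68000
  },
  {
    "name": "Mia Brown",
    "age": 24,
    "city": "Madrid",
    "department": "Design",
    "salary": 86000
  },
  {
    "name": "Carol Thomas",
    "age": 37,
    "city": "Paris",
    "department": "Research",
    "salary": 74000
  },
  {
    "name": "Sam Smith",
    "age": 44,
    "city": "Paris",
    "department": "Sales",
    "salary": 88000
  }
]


Validating 6 records:
Rules: name non-empty, age > 0, salary > 0

  Row 1 (Ivan Wilson): negative salary: -37338
  Row 2 (Alice Davis): OK
  Row 3 (Olivia Taylor): OK
  Row 4 (Mia Brown): OK
  Row 5 (Carol Thomas): OK
  Row 6 (Sam Smith): OK

Total errors: 1

1 errors


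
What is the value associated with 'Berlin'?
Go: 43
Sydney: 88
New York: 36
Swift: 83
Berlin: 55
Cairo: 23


Looking up key 'Berlin'
Value: 55

55


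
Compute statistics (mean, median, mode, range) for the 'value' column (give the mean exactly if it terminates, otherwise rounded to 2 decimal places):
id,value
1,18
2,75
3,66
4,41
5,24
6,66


Data: [18, 75, 66, 41, 24, 66]
Count: 6
Sum: 290
Mean: 290/6 ≈ 48.33 (rounded to 2 decimal places)
Sorted: [18, 24, 41, 66, 66, 75]
Median: 53.5
Mode: 66 (2 times)
Range: 75 - 18 = 57
Min: 18, Max: 75

mean≈48.33, median=53.5, mode=66, range=57


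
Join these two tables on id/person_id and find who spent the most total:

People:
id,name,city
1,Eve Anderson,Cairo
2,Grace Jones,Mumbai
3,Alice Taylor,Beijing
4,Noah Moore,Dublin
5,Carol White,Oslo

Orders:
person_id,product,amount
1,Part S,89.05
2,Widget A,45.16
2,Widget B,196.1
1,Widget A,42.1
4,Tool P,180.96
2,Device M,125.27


Join on: people.id = orders.person_id

Joined rows:
  Eve Anderson (Cairo) bought Part S for $89.05
  Grace Jones (Mumbai) bought Widget A for $45.16
  Grace Jones (Mumbai) bought Widget B for $196.1
  Eve Anderson (Cairo) bought Widget A for $42.1
  Noah Moore (Dublin) bought Tool P for $180.96
  Grace Jones (Mumbai) bought Device M for $125.27

Total per person:
  Grace Jones: $366.53
  Noah Moore: $180.96
  Eve Anderson: $131.15

Top spender: Grace Jones ($366.53)

Grace Jones ($366.53)


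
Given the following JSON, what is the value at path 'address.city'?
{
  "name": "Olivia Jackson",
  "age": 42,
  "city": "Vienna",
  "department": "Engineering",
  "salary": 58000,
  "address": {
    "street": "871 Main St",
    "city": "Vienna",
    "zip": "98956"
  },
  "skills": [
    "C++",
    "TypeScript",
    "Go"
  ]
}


Query: address.city
Path: address -> city
Value: Vienna

Vienna


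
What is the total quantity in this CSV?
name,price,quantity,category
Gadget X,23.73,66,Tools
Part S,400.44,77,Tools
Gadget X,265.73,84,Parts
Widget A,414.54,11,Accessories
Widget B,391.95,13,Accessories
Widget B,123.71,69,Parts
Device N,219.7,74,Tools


Computing total quantity:
Values: [66, 77, 84, 11, 13, 69, 74]
Sum = 394

394


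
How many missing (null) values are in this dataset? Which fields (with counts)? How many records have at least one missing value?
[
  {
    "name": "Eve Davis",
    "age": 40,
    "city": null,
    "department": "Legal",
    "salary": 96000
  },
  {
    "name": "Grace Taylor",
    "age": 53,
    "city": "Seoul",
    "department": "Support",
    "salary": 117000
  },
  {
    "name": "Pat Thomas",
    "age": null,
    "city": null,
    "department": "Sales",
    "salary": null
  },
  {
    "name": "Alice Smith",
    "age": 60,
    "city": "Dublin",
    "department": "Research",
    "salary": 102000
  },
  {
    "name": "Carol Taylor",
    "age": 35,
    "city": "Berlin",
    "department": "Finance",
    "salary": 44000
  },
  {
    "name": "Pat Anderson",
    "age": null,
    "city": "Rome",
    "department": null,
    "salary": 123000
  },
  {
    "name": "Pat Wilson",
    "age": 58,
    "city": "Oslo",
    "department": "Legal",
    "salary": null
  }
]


Checking for missing (null) values in 7 records:

  Eve Davis: city
  Grace Taylor: complete
  Pat Thomas: age, city, salary
  Alice Smith: complete
  Carol Taylor: complete
  Pat Anderson: age, department
  Pat Wilson: salary

Per field:
  name: 0 missing
  age: 2 missing
  city: 2 missing
  department: 1 missing
  salary: 2 missing

Total missing values: 7
Records with any missing: 4

7 missing values (age: 2, city: 2, department: 1, salary: 2); 4 incomplete records


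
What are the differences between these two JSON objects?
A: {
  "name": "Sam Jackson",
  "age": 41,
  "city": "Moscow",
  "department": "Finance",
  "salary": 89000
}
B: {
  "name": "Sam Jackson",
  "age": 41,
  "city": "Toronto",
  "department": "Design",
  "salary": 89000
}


Comparing each field (in key order):
  name: same
  age: same
  city: DIFFERENT
  department: DIFFERENT
  salary: same
Differences:
  city: Moscow -> Toronto
  department: Finance -> Design

2 field(s) changed

2 changes: city, department


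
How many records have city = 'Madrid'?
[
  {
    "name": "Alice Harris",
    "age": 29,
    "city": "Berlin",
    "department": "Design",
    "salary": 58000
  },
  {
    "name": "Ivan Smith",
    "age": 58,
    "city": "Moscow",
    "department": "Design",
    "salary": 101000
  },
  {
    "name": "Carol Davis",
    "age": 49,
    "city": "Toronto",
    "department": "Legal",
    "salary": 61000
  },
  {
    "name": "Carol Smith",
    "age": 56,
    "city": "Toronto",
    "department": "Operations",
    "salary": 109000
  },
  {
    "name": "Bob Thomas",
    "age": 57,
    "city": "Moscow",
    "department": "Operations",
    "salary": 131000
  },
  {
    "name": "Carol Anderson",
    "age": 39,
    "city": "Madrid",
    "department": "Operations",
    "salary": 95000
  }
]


Data: 6 records
Condition: city = 'Madrid'

Checking each record:
  Alice Harris: Berlin
  Ivan Smith: Moscow
  Carol Davis: Toronto
  Carol Smith: Toronto
  Bob Thomas: Moscow
  Carol Anderson: Madrid MATCH

Count: 1

1


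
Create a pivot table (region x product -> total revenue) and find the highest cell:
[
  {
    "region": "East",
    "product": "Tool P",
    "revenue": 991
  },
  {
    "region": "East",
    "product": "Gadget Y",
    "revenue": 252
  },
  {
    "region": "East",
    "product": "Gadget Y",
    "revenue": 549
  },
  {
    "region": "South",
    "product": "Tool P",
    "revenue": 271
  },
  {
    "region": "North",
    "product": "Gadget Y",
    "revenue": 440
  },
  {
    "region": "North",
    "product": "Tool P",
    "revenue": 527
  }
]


Pivot: region (rows) x product (columns) -> total revenue

     Gadget Y      Tool P      
East           801           991  
North          440           527  
South            0           271  

Highest: East / Tool P = $991

East / Tool P = $991


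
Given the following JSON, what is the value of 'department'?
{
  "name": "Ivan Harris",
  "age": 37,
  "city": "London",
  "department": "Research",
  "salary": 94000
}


Looking up field 'department'
Value: Research

Research


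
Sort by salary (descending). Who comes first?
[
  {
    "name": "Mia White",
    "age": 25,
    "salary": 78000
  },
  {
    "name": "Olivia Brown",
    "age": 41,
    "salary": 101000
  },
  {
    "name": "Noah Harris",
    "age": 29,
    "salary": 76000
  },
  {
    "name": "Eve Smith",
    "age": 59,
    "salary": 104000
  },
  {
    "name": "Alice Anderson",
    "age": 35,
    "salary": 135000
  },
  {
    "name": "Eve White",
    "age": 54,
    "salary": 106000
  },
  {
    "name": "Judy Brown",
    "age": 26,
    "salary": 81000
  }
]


Sort by: salary (descending)

Sorted order:
  1. Alice Anderson (salary = 135000)
  2. Eve White (salary = 106000)
  3. Eve Smith (salary = 104000)
  4. Olivia Brown (salary = 101000)
  5. Judy Brown (salary = 81000)
  6. Mia White (salary = 78000)
  7. Noah Harris (salary = 76000)

First: Alice Anderson

Alice Anderson


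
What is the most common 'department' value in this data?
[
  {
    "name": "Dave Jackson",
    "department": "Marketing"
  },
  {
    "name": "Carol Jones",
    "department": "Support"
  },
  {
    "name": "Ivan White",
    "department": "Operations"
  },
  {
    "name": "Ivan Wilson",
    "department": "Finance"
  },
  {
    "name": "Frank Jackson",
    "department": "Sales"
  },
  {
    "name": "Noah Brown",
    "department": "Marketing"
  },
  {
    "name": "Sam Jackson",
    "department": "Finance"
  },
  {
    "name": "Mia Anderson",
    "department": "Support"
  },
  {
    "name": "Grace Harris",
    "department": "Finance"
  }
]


Counting 'department' values across 9 records:

  Finance: 3 ###
  Marketing: 2 ##
  Support: 2 ##
  Operations: 1 #
  Sales: 1 #

Most common: Finance (3 times)

Finance (3 times)


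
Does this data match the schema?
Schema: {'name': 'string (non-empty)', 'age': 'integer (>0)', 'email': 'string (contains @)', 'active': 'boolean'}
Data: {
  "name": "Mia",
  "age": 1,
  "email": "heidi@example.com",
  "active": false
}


Validating each field against schema:
  name: OK (non-empty string)
  age: OK (positive integer)
  email: OK (string with @)
  active: OK (boolean)

Result: VALID

VALID


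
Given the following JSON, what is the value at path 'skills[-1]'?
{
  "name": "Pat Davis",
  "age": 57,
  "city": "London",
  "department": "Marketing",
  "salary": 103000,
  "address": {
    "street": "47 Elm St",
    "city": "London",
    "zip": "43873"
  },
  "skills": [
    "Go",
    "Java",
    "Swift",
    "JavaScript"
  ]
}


Query: skills[-1]
Path: skills -> last element
Value: JavaScript

JavaScript


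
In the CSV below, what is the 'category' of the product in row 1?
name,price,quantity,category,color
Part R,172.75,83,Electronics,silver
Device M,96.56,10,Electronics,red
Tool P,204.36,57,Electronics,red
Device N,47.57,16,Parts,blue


Query: Row 1 ('Part R'), column 'category'
Value: Electronics

Electronics
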